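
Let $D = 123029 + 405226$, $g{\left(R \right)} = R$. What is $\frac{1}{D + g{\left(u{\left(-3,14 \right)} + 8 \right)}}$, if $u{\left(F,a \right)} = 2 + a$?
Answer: $\frac{1}{528279} \approx 1.8929 \cdot 10^{-6}$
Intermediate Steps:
$D = 528255$
$\frac{1}{D + g{\left(u{\left(-3,14 \right)} + 8 \right)}} = \frac{1}{528255 + \left(\left(2 + 14\right) + 8\right)} = \frac{1}{528255 + \left(16 + 8\right)} = \frac{1}{528255 + 24} = \frac{1}{528279}$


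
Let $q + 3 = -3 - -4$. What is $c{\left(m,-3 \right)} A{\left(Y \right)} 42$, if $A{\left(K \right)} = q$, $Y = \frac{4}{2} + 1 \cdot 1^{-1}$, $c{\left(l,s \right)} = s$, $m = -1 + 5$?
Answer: $252$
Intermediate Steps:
$m = 4$
$Y = 3$ ($Y = 4 \cdot \frac{1}{2} + 1 \cdot 1 = 2 + 1 = 3$)
$q = -2$ ($q = -3 - -1 = -3 + \left(-3 + 4\right) = -3 + 1 = -2$)
$A{\left(K \right)} = -2$
$c{\left(m,-3 \right)} A{\left(Y \right)} 42 = \left(-3\right) \left(-2\right) 42 = 6 \cdot 42 = 252$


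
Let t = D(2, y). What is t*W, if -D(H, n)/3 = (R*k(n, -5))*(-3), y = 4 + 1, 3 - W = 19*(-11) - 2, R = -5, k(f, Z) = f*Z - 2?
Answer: 260010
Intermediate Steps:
k(f, Z) = -2 + Z*f (k(f, Z) = Z*f - 2 = -2 + Z*f)
W = 214 (W = 3 - (19*(-11) - 2) = 3 - (-209 - 2) = 3 - 1*(-211) = 3 + 211 = 214)
y = 5
D(H, n) = 90 + 225*n (D(H, n) = -3*(-5*(-2 - 5*n))*(-3) = -3*(10 + 25*n)*(-3) = -3*(-30 - 75*n) = 90 + 225*n)
t = 1215 (t = 90 + 225*5 = 90 + 1125 = 1215)
t*W = 1215*214 = 260010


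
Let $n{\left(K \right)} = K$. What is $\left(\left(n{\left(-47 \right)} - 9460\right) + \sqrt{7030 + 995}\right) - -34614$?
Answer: $25107 + 5 \sqrt{321} \approx 25197.0$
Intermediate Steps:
$\left(\left(n{\left(-47 \right)} - 9460\right) + \sqrt{7030 + 995}\right) - -34614 = \left(\left(-47 - 9460\right) + \sqrt{7030 + 995}\right) - -34614 = \left(-9507 + \sqrt{8025}\right) + 34614 = \left(-9507 + 5 \sqrt{321}\right) + 34614 = 25107 + 5 \sqrt{321}$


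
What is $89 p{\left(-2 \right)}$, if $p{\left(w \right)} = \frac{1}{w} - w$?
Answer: $\frac{267}{2} \approx 133.5$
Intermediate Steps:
$89 p{\left(-2 \right)} = 89 \left(\frac{1}{-2} - -2\right) = 89 \left(- \frac{1}{2} + 2\right) = 89 \cdot \frac{3}{2} = \frac{267}{2}$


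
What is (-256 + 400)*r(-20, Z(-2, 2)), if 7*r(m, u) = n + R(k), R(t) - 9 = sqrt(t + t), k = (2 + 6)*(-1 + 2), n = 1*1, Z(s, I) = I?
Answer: 288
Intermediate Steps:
n = 1
k = 8 (k = 8*1 = 8)
R(t) = 9 + sqrt(2)*sqrt(t) (R(t) = 9 + sqrt(t + t) = 9 + sqrt(2*t) = 9 + sqrt(2)*sqrt(t))
r(m, u) = 2 (r(m, u) = (1 + (9 + sqrt(2)*sqrt(8)))/7 = (1 + (9 + sqrt(2)*(2*sqrt(2))))/7 = (1 + (9 + 4))/7 = (1 + 13)/7 = (1/7)*14 = 2)
(-256 + 400)*r(-20, Z(-2, 2)) = (-256 + 400)*2 = 144*2 = 288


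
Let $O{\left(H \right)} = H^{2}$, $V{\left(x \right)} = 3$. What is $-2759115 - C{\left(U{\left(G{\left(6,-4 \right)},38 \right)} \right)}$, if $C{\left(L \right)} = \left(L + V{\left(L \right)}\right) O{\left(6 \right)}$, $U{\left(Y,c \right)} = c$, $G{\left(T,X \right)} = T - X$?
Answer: $-2760591$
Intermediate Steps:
$C{\left(L \right)} = 108 + 36 L$ ($C{\left(L \right)} = \left(L + 3\right) 6^{2} = \left(3 + L\right) 36 = 108 + 36 L$)
$-2759115 - C{\left(U{\left(G{\left(6,-4 \right)},38 \right)} \right)} = -2759115 - \left(108 + 36 \cdot 38\right) = -2759115 - \left(108 + 1368\right) = -2759115 - 1476 = -2760591$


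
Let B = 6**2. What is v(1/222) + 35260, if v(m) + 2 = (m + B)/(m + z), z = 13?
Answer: 101797839/2887 ≈ 35261.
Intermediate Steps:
B = 36
v(m) = -2 + (36 + m)/(13 + m) (v(m) = -2 + (m + 36)/(m + 13) = -2 + (36 + m)/(13 + m))
v(1/222) + 35260 = (10 - 1/222)/(13 + 1/222) + 35260 = (10 - 1*1/222)/(13 + 1/222) + 35260 = (10 - 1/222)/(2887/222) + 35260 = (222/2887)*(2219/222) + 35260 = 2219/2887 + 35260 = 101797839/2887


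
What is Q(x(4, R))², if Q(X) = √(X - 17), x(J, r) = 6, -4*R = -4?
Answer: -11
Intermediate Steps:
R = 1 (R = -¼*(-4) = 1)
Q(X) = √(-17 + X)
Q(x(4, R))² = (√(-17 + 6))² = (√(-11))² = (I*√11)² = -11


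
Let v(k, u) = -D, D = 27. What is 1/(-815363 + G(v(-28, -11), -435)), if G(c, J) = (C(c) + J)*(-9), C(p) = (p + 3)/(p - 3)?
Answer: -5/4057276 ≈ -1.2324e-6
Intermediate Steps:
C(p) = (3 + p)/(-3 + p)
v(k, u) = -27 (v(k, u) = -1*27 = -27)
G(c, J) = -9*J - 9*(3 + c)/(-3 + c) (G(c, J) = ((3 + c)/(-3 + c) + J)*(-9) = (J + (3 + c)/(-3 + c))*(-9) = -9*J - 9*(3 + c)/(-3 + c))
1/(-815363 + G(v(-28, -11), -435)) = 1/(-815363 + 9*(-3 - 1*(-27) - 1*(-435)*(-3 - 27))/(-3 - 27)) = 1/(-815363 + 9*(-3 + 27 - 1*(-435)*(-30))/(-30)) = 1/(-815363 + 9*(-1/30)*(-3 + 27 - 13050)) = 1/(-815363 + 9*(-1/30)*(-13026)) = 1/(-815363 + 19539/5) = 1/(-4057276/5) = -5/4057276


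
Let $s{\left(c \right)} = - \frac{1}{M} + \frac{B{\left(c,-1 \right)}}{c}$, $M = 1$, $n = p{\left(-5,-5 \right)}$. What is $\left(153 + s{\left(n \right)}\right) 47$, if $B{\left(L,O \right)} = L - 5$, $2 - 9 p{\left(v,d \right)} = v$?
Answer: $\frac{48222}{7} \approx 6888.9$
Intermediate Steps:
$p{\left(v,d \right)} = \frac{2}{9} - \frac{v}{9}$
$n = \frac{7}{9}$ ($n = \frac{2}{9} - - \frac{5}{9} = \frac{2}{9} + \frac{5}{9} = \frac{7}{9} \approx 0.77778$)
$B{\left(L,O \right)} = -5 + L$
$s{\left(c \right)} = -1 + \frac{-5 + c}{c}$ ($s{\left(c \right)} = - 1^{-1} + \frac{-5 + c}{c} = \left(-1\right) 1 + \frac{-5 + c}{c} = -1 + \frac{-5 + c}{c}$)
$\left(153 + s{\left(n \right)}\right) 47 = \left(153 - \frac{5}{\frac{7}{9}}\right) 47 = \left(153 - \frac{45}{7}\right) 47 = \frac{1026}{7} \cdot 47 = \frac{48222}{7}$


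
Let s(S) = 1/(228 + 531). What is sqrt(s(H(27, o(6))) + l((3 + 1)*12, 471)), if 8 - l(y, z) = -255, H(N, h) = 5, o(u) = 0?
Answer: sqrt(151510062)/759 ≈ 16.217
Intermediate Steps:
l(y, z) = 263 (l(y, z) = 8 - 1*(-255) = 8 + 255 = 263)
s(S) = 1/759
sqrt(s(H(27, o(6))) + l((3 + 1)*12, 471)) = sqrt(1/759 + 263) = sqrt(199618/759) = sqrt(151510062)/759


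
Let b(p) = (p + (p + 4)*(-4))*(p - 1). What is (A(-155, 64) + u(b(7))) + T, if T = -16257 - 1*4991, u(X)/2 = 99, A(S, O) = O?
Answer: -20986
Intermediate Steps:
b(p) = (-1 + p)*(-16 - 3*p) (b(p) = (p + (4 + p)*(-4))*(-1 + p) = (p + (-16 - 4*p))*(-1 + p) = (-16 - 3*p)*(-1 + p) = (-1 + p)*(-16 - 3*p))
u(X) = 198 (u(X) = 2*99 = 198)
T = -21248 (T = -16257 - 4991 = -21248)
(A(-155, 64) + u(b(7))) + T = (64 + 198) - 21248 = 262 - 21248 = -20986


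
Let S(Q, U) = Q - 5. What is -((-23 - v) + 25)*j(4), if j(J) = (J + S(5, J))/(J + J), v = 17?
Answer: 15/2 ≈ 7.5000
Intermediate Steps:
S(Q, U) = -5 + Q
j(J) = ½ (j(J) = (J + (-5 + 5))/(J + J) = (J + 0)/((2*J)) = J*(1/(2*J)) = ½)
-((-23 - v) + 25)*j(4) = -((-23 - 1*17) + 25)/2 = -((-23 - 17) + 25)/2 = -(-40 + 25)/2 = -(-15)/2 = -1*(-15/2) = 15/2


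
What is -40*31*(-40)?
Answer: 49600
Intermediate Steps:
-40*31*(-40) = -1240*(-40) = 49600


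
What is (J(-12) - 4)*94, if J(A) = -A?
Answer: 752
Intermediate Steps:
(J(-12) - 4)*94 = (-1*(-12) - 4)*94 = (12 - 4)*94 = 8*94 = 752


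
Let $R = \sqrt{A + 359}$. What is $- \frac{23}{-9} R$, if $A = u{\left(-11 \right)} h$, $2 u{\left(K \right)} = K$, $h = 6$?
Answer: $\frac{23 \sqrt{326}}{9} \approx 46.142$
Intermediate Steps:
$u{\left(K \right)} = \frac{K}{2}$
$A = -33$ ($A = \frac{1}{2} \left(-11\right) 6 = \left(- \frac{11}{2}\right) 6 = -33$)
$R = \sqrt{326}$ ($R = \sqrt{-33 + 359} = \sqrt{326} \approx 18.055$)
$- \frac{23}{-9} R = - \frac{23}{-9} \sqrt{326} = \left(-23\right) \left(- \frac{1}{9}\right) \sqrt{326} = \frac{23 \sqrt{326}}{9}$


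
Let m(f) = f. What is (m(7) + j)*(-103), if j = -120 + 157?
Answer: -4532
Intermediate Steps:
j = 37
(m(7) + j)*(-103) = (7 + 37)*(-103) = 44*(-103) = -4532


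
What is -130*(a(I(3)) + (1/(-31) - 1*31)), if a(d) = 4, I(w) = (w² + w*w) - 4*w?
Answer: 108940/31 ≈ 3514.2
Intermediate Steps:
I(w) = -4*w + 2*w² (I(w) = (w² + w²) - 4*w = 2*w² - 4*w = -4*w + 2*w²)
-130*(a(I(3)) + (1/(-31) - 1*31)) = -130*(4 + (1/(-31) - 1*31)) = -130*(4 + (-1/31 - 31)) = -130*(4 - 962/31) = -130*(-838/31) = 108940/31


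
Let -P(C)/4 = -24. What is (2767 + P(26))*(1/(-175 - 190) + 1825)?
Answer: 1907113012/365 ≈ 5.2250e+6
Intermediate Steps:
P(C) = 96 (P(C) = -4*(-24) = 96)
(2767 + P(26))*(1/(-175 - 190) + 1825) = (2767 + 96)*(1/(-175 - 190) + 1825) = 2863*(1/(-365) + 1825) = 2863*(-1/365 + 1825) = 2863*(666124/365) = 1907113012/365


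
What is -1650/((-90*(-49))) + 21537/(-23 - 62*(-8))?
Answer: 3139924/69531 ≈ 45.159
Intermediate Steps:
-1650/((-90*(-49))) + 21537/(-23 - 62*(-8)) = -1650/4410 + 21537/(-23 + 496) = -1650*1/4410 + 21537/473 = -55/147 + 21537*(1/473) = -55/147 + 21537/473 = 3139924/69531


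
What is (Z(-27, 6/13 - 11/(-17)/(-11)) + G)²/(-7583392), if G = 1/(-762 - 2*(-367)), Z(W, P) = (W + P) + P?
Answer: -26345509969/290378271758848 ≈ -9.0728e-5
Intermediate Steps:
Z(W, P) = W + 2*P (Z(W, P) = (P + W) + P = W + 2*P)
G = -1/28 (G = 1/(-762 + 734) = 1/(-28) = -1/28 ≈ -0.035714)
(Z(-27, 6/13 - 11/(-17)/(-11)) + G)²/(-7583392) = ((-27 + 2*(6/13 - 11/(-17)/(-11))) - 1/28)²/(-7583392) = ((-27 + 2*(6*(1/13) - 11*(-1/17)*(-1/11))) - 1/28)²*(-1/7583392) = ((-27 + 2*(6/13 + (11/17)*(-1/11))) - 1/28)²*(-1/7583392) = ((-27 + 2*(6/13 - 1/17)) - 1/28)²*(-1/7583392) = ((-27 + 2*(89/221)) - 1/28)²*(-1/7583392) = ((-27 + 178/221) - 1/28)²*(-1/7583392) = (-5789/221 - 1/28)²*(-1/7583392) = (-162313/6188)²*(-1/7583392) = (26345509969/38291344)*(-1/7583392) = -26345509969/290378271758848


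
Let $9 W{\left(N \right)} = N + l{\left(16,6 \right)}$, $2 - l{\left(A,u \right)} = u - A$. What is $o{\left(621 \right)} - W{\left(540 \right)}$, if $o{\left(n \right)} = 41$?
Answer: $- \frac{61}{3} \approx -20.333$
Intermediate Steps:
$l{\left(A,u \right)} = 2 + A - u$ ($l{\left(A,u \right)} = 2 - \left(u - A\right) = 2 + \left(A - u\right) = 2 + A - u$)
$W{\left(N \right)} = \frac{4}{3} + \frac{N}{9}$ ($W{\left(N \right)} = \frac{N + \left(2 + 16 - 6\right)}{9} = \frac{N + 12}{9} = \frac{12 + N}{9} = \frac{4}{3} + \frac{N}{9}$)
$o{\left(621 \right)} - W{\left(540 \right)} = 41 - \left(\frac{4}{3} + \frac{1}{9} \cdot 540\right) = 41 - \left(\frac{4}{3} + 60\right) = 41 - \frac{184}{3} = - \frac{61}{3}$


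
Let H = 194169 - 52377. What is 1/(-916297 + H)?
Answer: -1/774505 ≈ -1.2911e-6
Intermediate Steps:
H = 141792
1/(-916297 + H) = 1/(-916297 + 141792) = 1/(-774505) = -1/774505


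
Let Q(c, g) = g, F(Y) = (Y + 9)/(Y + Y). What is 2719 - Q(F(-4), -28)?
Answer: 2747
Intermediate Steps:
F(Y) = (9 + Y)/(2*Y) (F(Y) = (9 + Y)/((2*Y)) = (9 + Y)*(1/(2*Y)) = (9 + Y)/(2*Y))
2719 - Q(F(-4), -28) = 2719 - 1*(-28) = 2719 + 28 = 2747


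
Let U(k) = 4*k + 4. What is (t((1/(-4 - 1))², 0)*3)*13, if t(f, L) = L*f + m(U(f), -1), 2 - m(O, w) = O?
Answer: -2106/25 ≈ -84.240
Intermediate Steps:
U(k) = 4 + 4*k
m(O, w) = 2 - O
t(f, L) = -2 - 4*f + L*f (t(f, L) = L*f + (2 - (4 + 4*f)) = L*f + (2 + (-4 - 4*f)) = L*f + (-2 - 4*f) = -2 - 4*f + L*f)
(t((1/(-4 - 1))², 0)*3)*13 = ((-2 - 4/(-4 - 1)² + 0*(1/(-4 - 1))²)*3)*13 = ((-2 - 4*(1/(-5))² + 0*(1/(-5))²)*3)*13 = ((-2 - 4*(-⅕)² + 0*(-⅕)²)*3)*13 = ((-2 - 4*1/25 + 0*(1/25))*3)*13 = ((-2 - 4/25 + 0)*3)*13 = -54/25*3*13 = -162/25*13 = -2106/25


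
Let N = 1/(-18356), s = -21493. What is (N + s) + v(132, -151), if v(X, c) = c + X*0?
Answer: -397297265/18356 ≈ -21644.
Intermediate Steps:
v(X, c) = c (v(X, c) = c + 0 = c)
N = -1/18356 ≈ -5.4478e-5
(N + s) + v(132, -151) = (-1/18356 - 21493) - 151 = -394525509/18356 - 151 = -397297265/18356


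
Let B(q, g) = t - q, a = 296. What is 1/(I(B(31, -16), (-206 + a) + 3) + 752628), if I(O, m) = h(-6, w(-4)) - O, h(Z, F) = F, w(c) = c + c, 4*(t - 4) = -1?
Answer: 4/3010589 ≈ 1.3286e-6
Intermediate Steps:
t = 15/4 (t = 4 + (¼)*(-1) = 4 - ¼ = 15/4 ≈ 3.7500)
w(c) = 2*c
B(q, g) = 15/4 - q
I(O, m) = -8 - O (I(O, m) = 2*(-4) - O = -8 - O)
1/(I(B(31, -16), (-206 + a) + 3) + 752628) = 1/((-8 - (15/4 - 1*31)) + 752628) = 1/((-8 - (15/4 - 31)) + 752628) = 1/((-8 - 1*(-109/4)) + 752628) = 1/((-8 + 109/4) + 752628) = 1/(77/4 + 752628) = 1/(3010589/4) = 4/3010589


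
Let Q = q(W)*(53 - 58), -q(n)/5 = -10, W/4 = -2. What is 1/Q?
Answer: -1/250 ≈ -0.0040000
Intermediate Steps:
W = -8 (W = 4*(-2) = -8)
q(n) = 50 (q(n) = -5*(-10) = 50)
Q = -250 (Q = 50*(53 - 58) = 50*(-5) = -250)
1/Q = 1/(-250) = -1/250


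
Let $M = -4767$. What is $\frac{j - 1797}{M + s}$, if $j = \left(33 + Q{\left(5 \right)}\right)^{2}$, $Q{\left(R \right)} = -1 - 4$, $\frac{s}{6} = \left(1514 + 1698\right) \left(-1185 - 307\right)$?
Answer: $\frac{1013}{28758591} \approx 3.5224 \cdot 10^{-5}$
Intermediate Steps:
$s = -28753824$ ($s = 6 \left(1514 + 1698\right) \left(-1185 - 307\right) = 6 \cdot 3212 \left(-1492\right) = 6 \left(-4792304\right) = -28753824$)
$Q{\left(R \right)} = -5$
$j = 784$ ($j = \left(33 - 5\right)^{2} = 28^{2} = 784$)
$\frac{j - 1797}{M + s} = \frac{784 - 1797}{-4767 - 28753824} = - \frac{1013}{-28758591} = \left(-1013\right) \left(- \frac{1}{28758591}\right) = \frac{1013}{28758591}$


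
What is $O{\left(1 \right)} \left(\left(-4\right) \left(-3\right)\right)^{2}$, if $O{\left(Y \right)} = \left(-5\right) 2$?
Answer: $-1440$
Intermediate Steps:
$O{\left(Y \right)} = -10$
$O{\left(1 \right)} \left(\left(-4\right) \left(-3\right)\right)^{2} = - 10 \left(\left(-4\right) \left(-3\right)\right)^{2} = - 10 \cdot 12^{2} = \left(-10\right) 144 = -1440$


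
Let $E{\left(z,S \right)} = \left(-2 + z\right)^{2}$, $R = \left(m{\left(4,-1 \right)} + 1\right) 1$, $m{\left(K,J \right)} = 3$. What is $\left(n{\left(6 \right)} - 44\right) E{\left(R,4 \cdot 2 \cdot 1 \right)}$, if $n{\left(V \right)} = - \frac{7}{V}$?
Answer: $- \frac{542}{3} \approx -180.67$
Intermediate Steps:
$R = 4$ ($R = \left(3 + 1\right) 1 = 4 \cdot 1 = 4$)
$\left(n{\left(6 \right)} - 44\right) E{\left(R,4 \cdot 2 \cdot 1 \right)} = \left(- \frac{7}{6} - 44\right) \left(-2 + 4\right)^{2} = \left(\left(-7\right) \frac{1}{6} - 44\right) 2^{2} = \left(- \frac{7}{6} - 44\right) 4 = \left(- \frac{271}{6}\right) 4 = - \frac{542}{3}$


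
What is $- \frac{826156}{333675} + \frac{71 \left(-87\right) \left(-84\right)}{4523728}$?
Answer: $- \frac{891042937417}{377363735100} \approx -2.3612$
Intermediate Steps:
$- \frac{826156}{333675} + \frac{71 \left(-87\right) \left(-84\right)}{4523728} = \left(-826156\right) \frac{1}{333675} + \left(-6177\right) \left(-84\right) \frac{1}{4523728} = - \frac{826156}{333675} + 518868 \cdot \frac{1}{4523728} = - \frac{826156}{333675} + \frac{129717}{1130932} = - \frac{891042937417}{377363735100}$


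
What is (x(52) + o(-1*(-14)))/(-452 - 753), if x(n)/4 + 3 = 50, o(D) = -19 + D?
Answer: -183/1205 ≈ -0.15187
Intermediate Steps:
x(n) = 188 (x(n) = -12 + 4*50 = -12 + 200 = 188)
(x(52) + o(-1*(-14)))/(-452 - 753) = (188 + (-19 - 1*(-14)))/(-452 - 753) = (188 + (-19 + 14))/(-1205) = (188 - 5)*(-1/1205) = 183*(-1/1205) = -183/1205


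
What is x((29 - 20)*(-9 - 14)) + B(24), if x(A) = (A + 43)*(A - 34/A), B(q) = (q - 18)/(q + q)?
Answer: 56173487/1656 ≈ 33921.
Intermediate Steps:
B(q) = (-18 + q)/(2*q) (B(q) = (-18 + q)/((2*q)) = (-18 + q)*(1/(2*q)) = (-18 + q)/(2*q))
x(A) = (43 + A)*(A - 34/A)
x((29 - 20)*(-9 - 14)) + B(24) = (-34 + ((29 - 20)*(-9 - 14))**2 - 1462*1/((-9 - 14)*(29 - 20)) + 43*((29 - 20)*(-9 - 14))) + (1/2)*(-18 + 24)/24 = (-34 + (9*(-23))**2 - 1462/(9*(-23)) + 43*(9*(-23))) + (1/2)*(1/24)*6 = (-34 + (-207)**2 - 1462/(-207) + 43*(-207)) + 1/8 = (-34 + 42849 - 1462*(-1/207) - 8901) + 1/8 = (-34 + 42849 + 1462/207 - 8901) + 1/8 = 7021660/207 + 1/8 = 56173487/1656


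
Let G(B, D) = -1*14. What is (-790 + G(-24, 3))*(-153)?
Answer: 123012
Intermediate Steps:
G(B, D) = -14
(-790 + G(-24, 3))*(-153) = (-790 - 14)*(-153) = -804*(-153) = 123012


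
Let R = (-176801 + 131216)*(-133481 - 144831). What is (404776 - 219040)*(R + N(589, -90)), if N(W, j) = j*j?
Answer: 2356406744116320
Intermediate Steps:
N(W, j) = j²
R = 12686852520 (R = -45585*(-278312) = 12686852520)
(404776 - 219040)*(R + N(589, -90)) = (404776 - 219040)*(12686852520 + (-90)²) = 185736*(12686852520 + 8100) = 185736*12686860620 = 2356406744116320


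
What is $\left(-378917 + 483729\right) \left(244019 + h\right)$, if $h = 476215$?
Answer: $75489166008$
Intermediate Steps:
$\left(-378917 + 483729\right) \left(244019 + h\right) = \left(-378917 + 483729\right) \left(244019 + 476215\right) = 104812 \cdot 720234 = 75489166008$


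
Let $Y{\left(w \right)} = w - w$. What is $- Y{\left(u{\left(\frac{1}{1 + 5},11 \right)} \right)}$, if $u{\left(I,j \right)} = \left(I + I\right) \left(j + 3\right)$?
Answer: $0$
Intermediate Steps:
$u{\left(I,j \right)} = 2 I \left(3 + j\right)$
$Y{\left(w \right)} = 0$
$- Y{\left(u{\left(\frac{1}{1 + 5},11 \right)} \right)} = \left(-1\right) 0 = 0$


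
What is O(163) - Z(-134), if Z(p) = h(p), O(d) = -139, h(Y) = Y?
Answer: -5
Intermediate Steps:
Z(p) = p
O(163) - Z(-134) = -139 - 1*(-134) = -139 + 134 = -5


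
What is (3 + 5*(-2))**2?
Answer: 49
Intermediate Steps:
(3 + 5*(-2))**2 = (3 - 10)**2 = (-7)**2 = 49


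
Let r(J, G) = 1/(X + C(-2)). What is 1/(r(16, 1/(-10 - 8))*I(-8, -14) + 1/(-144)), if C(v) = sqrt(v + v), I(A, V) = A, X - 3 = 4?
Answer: -1168848/1343285 - 331776*I/1343285 ≈ -0.87014 - 0.24699*I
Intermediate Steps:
X = 7 (X = 3 + 4 = 7)
C(v) = sqrt(2)*sqrt(v) (C(v) = sqrt(2*v) = sqrt(2)*sqrt(v))
r(J, G) = (7 - 2*I)/53 (r(J, G) = 1/(7 + sqrt(2)*sqrt(-2)) = 1/(7 + sqrt(2)*(I*sqrt(2))) = 1/(7 + 2*I) = (7 - 2*I)/53)
1/(r(16, 1/(-10 - 8))*I(-8, -14) + 1/(-144)) = 1/((7/53 - 2*I/53)*(-8) + 1/(-144)) = 1/((-56/53 + 16*I/53) - 1/144) = 1/(-8117/7632 + 16*I/53) = 20736*(-8117/7632 - 16*I/53)/25345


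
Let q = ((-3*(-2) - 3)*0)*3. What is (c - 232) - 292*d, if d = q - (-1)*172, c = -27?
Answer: -50483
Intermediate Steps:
q = 0 (q = ((6 - 3)*0)*3 = (3*0)*3 = 0*3 = 0)
d = 172 (d = 0 - (-1)*172 = 0 - 1*(-172) = 0 + 172 = 172)
(c - 232) - 292*d = (-27 - 232) - 292*172 = -259 - 50224 = -50483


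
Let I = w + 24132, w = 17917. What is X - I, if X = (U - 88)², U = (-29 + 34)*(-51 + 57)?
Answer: -38685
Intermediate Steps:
U = 30 (U = 5*6 = 30)
X = 3364 (X = (30 - 88)² = (-58)² = 3364)
I = 42049 (I = 17917 + 24132 = 42049)
X - I = 3364 - 1*42049 = 3364 - 42049 = -38685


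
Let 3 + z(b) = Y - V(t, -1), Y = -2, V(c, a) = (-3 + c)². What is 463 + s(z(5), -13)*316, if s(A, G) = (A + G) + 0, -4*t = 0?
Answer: -8069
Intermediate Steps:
t = 0 (t = -¼*0 = 0)
z(b) = -14 (z(b) = -3 + (-2 - (-3 + 0)²) = -3 + (-2 - 1*(-3)²) = -3 + (-2 - 1*9) = -3 + (-2 - 9) = -3 - 11 = -14)
s(A, G) = A + G
463 + s(z(5), -13)*316 = 463 + (-14 - 13)*316 = 463 - 27*316 = 463 - 8532 = -8069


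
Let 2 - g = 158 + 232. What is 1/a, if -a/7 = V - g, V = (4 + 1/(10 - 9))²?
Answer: -1/2891 ≈ -0.00034590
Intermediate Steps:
g = -388 (g = 2 - (158 + 232) = 2 - 1*390 = 2 - 390 = -388)
V = 25 (V = (4 + 1/1)² = (4 + 1)² = 5² = 25)
a = -2891 (a = -7*(25 - 1*(-388)) = -7*(25 + 388) = -7*413 = -2891)
1/a = 1/(-2891) = -1/2891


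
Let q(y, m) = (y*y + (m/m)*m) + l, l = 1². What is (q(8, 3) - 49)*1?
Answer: 19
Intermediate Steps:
l = 1
q(y, m) = 1 + m + y² (q(y, m) = (y*y + (m/m)*m) + 1 = (y² + 1*m) + 1 = (y² + m) + 1 = (m + y²) + 1 = 1 + m + y²)
(q(8, 3) - 49)*1 = ((1 + 3 + 8²) - 49)*1 = ((1 + 3 + 64) - 49)*1 = (68 - 49)*1 = 19*1 = 19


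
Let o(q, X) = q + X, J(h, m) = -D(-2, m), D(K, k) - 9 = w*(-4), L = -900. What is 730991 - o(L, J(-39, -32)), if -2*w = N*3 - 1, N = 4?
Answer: 731922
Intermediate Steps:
w = -11/2 (w = -(4*3 - 1)/2 = -(12 - 1)/2 = -1/2*11 = -11/2 ≈ -5.5000)
D(K, k) = 31 (D(K, k) = 9 - 11/2*(-4) = 9 + 22 = 31)
J(h, m) = -31 (J(h, m) = -1*31 = -31)
o(q, X) = X + q
730991 - o(L, J(-39, -32)) = 730991 - (-31 - 900) = 730991 - 1*(-931) = 730991 + 931 = 731922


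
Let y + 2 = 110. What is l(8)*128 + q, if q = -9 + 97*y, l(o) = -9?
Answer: 9315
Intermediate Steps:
y = 108 (y = -2 + 110 = 108)
q = 10467 (q = -9 + 97*108 = -9 + 10476 = 10467)
l(8)*128 + q = -9*128 + 10467 = -1152 + 10467 = 9315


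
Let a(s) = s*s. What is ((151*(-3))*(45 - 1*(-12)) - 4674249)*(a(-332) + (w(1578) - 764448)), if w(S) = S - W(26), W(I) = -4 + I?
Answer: 3067585286760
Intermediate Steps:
w(S) = -22 + S (w(S) = S - (-4 + 26) = S - 1*22 = S - 22 = -22 + S)
a(s) = s**2
((151*(-3))*(45 - 1*(-12)) - 4674249)*(a(-332) + (w(1578) - 764448)) = ((151*(-3))*(45 - 1*(-12)) - 4674249)*((-332)**2 + ((-22 + 1578) - 764448)) = (-453*(45 + 12) - 4674249)*(110224 + (1556 - 764448)) = (-453*57 - 4674249)*(110224 - 762892) = (-25821 - 4674249)*(-652668) = -4700070*(-652668) = 3067585286760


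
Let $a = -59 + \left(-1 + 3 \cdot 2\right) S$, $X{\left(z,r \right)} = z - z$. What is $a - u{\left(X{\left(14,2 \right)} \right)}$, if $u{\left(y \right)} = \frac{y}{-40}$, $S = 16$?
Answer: $21$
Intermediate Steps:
$X{\left(z,r \right)} = 0$
$u{\left(y \right)} = - \frac{y}{40}$ ($u{\left(y \right)} = y \left(- \frac{1}{40}\right) = - \frac{y}{40}$)
$a = 21$ ($a = -59 + \left(-1 + 3 \cdot 2\right) 16 = -59 + \left(-1 + 6\right) 16 = -59 + 5 \cdot 16 = -59 + 80 = 21$)
$a - u{\left(X{\left(14,2 \right)} \right)} = 21 - \left(- \frac{1}{40}\right) 0 = 21 - 0 = 21 + 0 = 21$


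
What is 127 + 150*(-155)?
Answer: -23123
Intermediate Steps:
127 + 150*(-155) = 127 - 23250 = -23123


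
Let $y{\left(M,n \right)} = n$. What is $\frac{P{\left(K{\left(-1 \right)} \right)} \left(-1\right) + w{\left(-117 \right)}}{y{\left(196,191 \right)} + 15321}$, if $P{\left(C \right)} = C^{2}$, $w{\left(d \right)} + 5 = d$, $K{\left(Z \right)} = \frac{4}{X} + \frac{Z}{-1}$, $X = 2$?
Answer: $- \frac{131}{15512} \approx -0.0084451$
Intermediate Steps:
$K{\left(Z \right)} = 2 - Z$ ($K{\left(Z \right)} = \frac{4}{2} + \frac{Z}{-1} = 4 \cdot \frac{1}{2} + Z \left(-1\right) = 2 - Z$)
$w{\left(d \right)} = -5 + d$
$\frac{P{\left(K{\left(-1 \right)} \right)} \left(-1\right) + w{\left(-117 \right)}}{y{\left(196,191 \right)} + 15321} = \frac{\left(2 - -1\right)^{2} \left(-1\right) - 122}{191 + 15321} = \frac{\left(2 + 1\right)^{2} \left(-1\right) - 122}{15512} = \left(3^{2} \left(-1\right) - 122\right) \frac{1}{15512} = \left(9 \left(-1\right) - 122\right) \frac{1}{15512} = \left(-9 - 122\right) \frac{1}{15512} = \left(-131\right) \frac{1}{15512} = - \frac{131}{15512}$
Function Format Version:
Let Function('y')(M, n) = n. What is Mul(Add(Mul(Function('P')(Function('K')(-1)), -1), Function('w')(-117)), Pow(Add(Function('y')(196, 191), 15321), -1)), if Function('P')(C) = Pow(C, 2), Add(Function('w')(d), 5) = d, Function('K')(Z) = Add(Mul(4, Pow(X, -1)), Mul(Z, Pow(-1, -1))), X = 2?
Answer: Rational(-131, 15512) ≈ -0.0084451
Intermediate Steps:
Function('K')(Z) = Add(2, Mul(-1, Z)) (Function('K')(Z) = Add(Mul(4, Pow(2, -1)), Mul(Z, Pow(-1, -1))) = Add(Mul(4, Rational(1, 2)), Mul(Z, -1)) = Add(2, Mul(-1, Z)))
Function('w')(d) = Add(-5, d)
Mul(Add(Mul(Function('P')(Function('K')(-1)), -1), Function('w')(-117)), Pow(Add(Function('y')(196, 191), 15321), -1)) = Mul(Add(Mul(Pow(Add(2, Mul(-1, -1)), 2), -1), Add(-5, -117)), Pow(Add(191, 15321), -1)) = Mul(Add(Mul(Pow(Add(2, 1), 2), -1), -122), Pow(15512, -1)) = Mul(Add(Mul(Pow(3, 2), -1), -122), Rational(1, 15512)) = Mul(Add(Mul(9, -1), -122), Rational(1, 15512)) = Mul(Add(-9, -122), Rational(1, 15512)) = Mul(-131, Rational(1, 15512)) = Rational(-131, 15512)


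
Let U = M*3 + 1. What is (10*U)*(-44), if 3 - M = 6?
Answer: 3520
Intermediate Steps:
M = -3 (M = 3 - 1*6 = 3 - 6 = -3)
U = -8 (U = -3*3 + 1 = -9 + 1 = -8)
(10*U)*(-44) = (10*(-8))*(-44) = -80*(-44) = 3520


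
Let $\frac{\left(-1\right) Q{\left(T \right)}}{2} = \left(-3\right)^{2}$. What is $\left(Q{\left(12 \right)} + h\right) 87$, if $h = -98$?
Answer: $-10092$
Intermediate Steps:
$Q{\left(T \right)} = -18$ ($Q{\left(T \right)} = - 2 \left(-3\right)^{2} = \left(-2\right) 9 = -18$)
$\left(Q{\left(12 \right)} + h\right) 87 = \left(-18 - 98\right) 87 = \left(-116\right) 87 = -10092$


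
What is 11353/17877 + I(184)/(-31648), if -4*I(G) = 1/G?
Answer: 264444629461/416407673856 ≈ 0.63506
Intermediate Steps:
I(G) = -1/(4*G)
11353/17877 + I(184)/(-31648) = 11353/17877 - 1/4/184/(-31648) = 11353*(1/17877) - 1/4*1/184*(-1/31648) = 11353/17877 - 1/736*(-1/31648) = 11353/17877 + 1/23292928 = 264444629461/416407673856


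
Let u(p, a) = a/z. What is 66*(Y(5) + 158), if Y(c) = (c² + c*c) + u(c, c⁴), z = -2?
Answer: -6897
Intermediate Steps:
u(p, a) = -a/2 (u(p, a) = a/(-2) = a*(-½) = -a/2)
Y(c) = 2*c² - c⁴/2 (Y(c) = (c² + c*c) - c⁴/2 = (c² + c²) - c⁴/2 = 2*c² - c⁴/2)
66*(Y(5) + 158) = 66*((½)*5²*(4 - 1*5²) + 158) = 66*((½)*25*(4 - 1*25) + 158) = 66*((½)*25*(4 - 25) + 158) = 66*((½)*25*(-21) + 158) = 66*(-525/2 + 158) = 66*(-209/2) = -6897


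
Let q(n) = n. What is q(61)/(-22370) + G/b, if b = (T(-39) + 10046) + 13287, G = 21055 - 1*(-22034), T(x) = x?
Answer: 240619999/130271695 ≈ 1.8471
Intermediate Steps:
G = 43089 (G = 21055 + 22034 = 43089)
b = 23294 (b = (-39 + 10046) + 13287 = 10007 + 13287 = 23294)
q(61)/(-22370) + G/b = 61/(-22370) + 43089/23294 = 61*(-1/22370) + 43089*(1/23294) = -61/22370 + 43089/23294 = 240619999/130271695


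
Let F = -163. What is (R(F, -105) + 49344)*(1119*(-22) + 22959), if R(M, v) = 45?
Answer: -81936351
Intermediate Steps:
(R(F, -105) + 49344)*(1119*(-22) + 22959) = (45 + 49344)*(1119*(-22) + 22959) = 49389*(-24618 + 22959) = 49389*(-1659) = -81936351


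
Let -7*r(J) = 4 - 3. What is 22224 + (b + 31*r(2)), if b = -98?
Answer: 154851/7 ≈ 22122.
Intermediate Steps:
r(J) = -1/7 (r(J) = -(4 - 3)/7 = -1/7*1 = -1/7)
22224 + (b + 31*r(2)) = 22224 + (-98 + 31*(-1/7)) = 22224 + (-98 - 31/7) = 22224 - 717/7 = 154851/7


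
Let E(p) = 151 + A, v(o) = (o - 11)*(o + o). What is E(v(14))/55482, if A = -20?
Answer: 131/55482 ≈ 0.0023611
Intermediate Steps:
v(o) = 2*o*(-11 + o) (v(o) = (-11 + o)*(2*o) = 2*o*(-11 + o))
E(p) = 131 (E(p) = 151 - 20 = 131)
E(v(14))/55482 = 131/55482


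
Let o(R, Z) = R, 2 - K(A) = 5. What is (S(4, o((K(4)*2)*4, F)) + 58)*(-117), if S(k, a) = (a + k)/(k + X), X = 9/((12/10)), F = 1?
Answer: -151398/23 ≈ -6582.5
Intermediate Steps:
K(A) = -3 (K(A) = 2 - 1*5 = 2 - 5 = -3)
X = 15/2 (X = 9/((12*(⅒))) = 9/(6/5) = 9*(⅚) = 15/2 ≈ 7.5000)
S(k, a) = (a + k)/(15/2 + k) (S(k, a) = (a + k)/(k + 15/2) = (a + k)/(15/2 + k))
(S(4, o((K(4)*2)*4, F)) + 58)*(-117) = (2*(-3*2*4 + 4)/(15 + 2*4) + 58)*(-117) = (2*(-6*4 + 4)/(15 + 8) + 58)*(-117) = (2*(-24 + 4)/23 + 58)*(-117) = (2*(1/23)*(-20) + 58)*(-117) = (-40/23 + 58)*(-117) = (1294/23)*(-117) = -151398/23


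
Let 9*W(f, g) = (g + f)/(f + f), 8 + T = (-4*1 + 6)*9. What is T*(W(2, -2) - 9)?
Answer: -90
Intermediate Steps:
T = 10 (T = -8 + (-4*1 + 6)*9 = -8 + (-4 + 6)*9 = -8 + 2*9 = -8 + 18 = 10)
W(f, g) = (f + g)/(18*f) (W(f, g) = ((g + f)/(f + f))/9 = ((f + g)/((2*f)))/9 = ((f + g)*(1/(2*f)))/9 = ((f + g)/(2*f))/9 = (f + g)/(18*f))
T*(W(2, -2) - 9) = 10*((1/18)*(2 - 2)/2 - 9) = 10*((1/18)*(½)*0 - 9) = 10*(0 - 9) = 10*(-9) = -90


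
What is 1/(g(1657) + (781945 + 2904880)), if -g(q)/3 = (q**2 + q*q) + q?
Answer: -1/12792040 ≈ -7.8174e-8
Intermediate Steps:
g(q) = -6*q**2 - 3*q (g(q) = -3*((q**2 + q*q) + q) = -3*((q**2 + q**2) + q) = -3*(2*q**2 + q) = -3*(q + 2*q**2) = -6*q**2 - 3*q)
1/(g(1657) + (781945 + 2904880)) = 1/(-3*1657*(1 + 2*1657) + (781945 + 2904880)) = 1/(-3*1657*(1 + 3314) + 3686825) = 1/(-3*1657*3315 + 3686825) = 1/(-16478865 + 3686825) = 1/(-12792040) = -1/12792040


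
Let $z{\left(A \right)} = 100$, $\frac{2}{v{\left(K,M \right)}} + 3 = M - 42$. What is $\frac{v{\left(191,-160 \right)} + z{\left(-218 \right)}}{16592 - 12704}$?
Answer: $\frac{10249}{398520} \approx 0.025718$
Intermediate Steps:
$v{\left(K,M \right)} = \frac{2}{-45 + M}$ ($v{\left(K,M \right)} = \frac{2}{-3 + \left(M - 42\right)} = \frac{2}{-3 + \left(-42 + M\right)} = \frac{2}{-45 + M}$)
$\frac{v{\left(191,-160 \right)} + z{\left(-218 \right)}}{16592 - 12704} = \frac{\frac{2}{-45 - 160} + 100}{16592 - 12704} = \frac{\frac{2}{-205} + 100}{3888} = \left(2 \left(- \frac{1}{205}\right) + 100\right) \frac{1}{3888} = \left(- \frac{2}{205} + 100\right) \frac{1}{3888} = \frac{20498}{205} \cdot \frac{1}{3888} = \frac{10249}{398520}$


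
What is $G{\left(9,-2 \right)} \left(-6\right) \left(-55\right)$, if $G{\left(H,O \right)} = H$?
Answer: $2970$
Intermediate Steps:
$G{\left(9,-2 \right)} \left(-6\right) \left(-55\right) = 9 \left(-6\right) \left(-55\right) = \left(-54\right) \left(-55\right) = 2970$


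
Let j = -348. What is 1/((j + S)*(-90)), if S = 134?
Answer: 1/19260 ≈ 5.1921e-5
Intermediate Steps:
1/((j + S)*(-90)) = 1/((-348 + 134)*(-90)) = 1/(-214*(-90)) = 1/19260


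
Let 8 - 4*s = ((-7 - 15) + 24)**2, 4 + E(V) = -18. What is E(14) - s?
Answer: -23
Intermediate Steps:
E(V) = -22 (E(V) = -4 - 18 = -22)
s = 1 (s = 2 - ((-7 - 15) + 24)**2/4 = 2 - (-22 + 24)**2/4 = 2 - 1/4*2**2 = 2 - 1/4*4 = 2 - 1 = 1)
E(14) - s = -22 - 1*1 = -22 - 1 = -23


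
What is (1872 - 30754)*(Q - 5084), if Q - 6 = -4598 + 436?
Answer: 266869680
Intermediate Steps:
Q = -4156 (Q = 6 + (-4598 + 436) = 6 - 4162 = -4156)
(1872 - 30754)*(Q - 5084) = (1872 - 30754)*(-4156 - 5084) = -28882*(-9240) = 266869680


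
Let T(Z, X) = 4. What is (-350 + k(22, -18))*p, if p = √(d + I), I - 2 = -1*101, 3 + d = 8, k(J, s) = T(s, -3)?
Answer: -346*I*√94 ≈ -3354.6*I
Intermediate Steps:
k(J, s) = 4
d = 5 (d = -3 + 8 = 5)
I = -99 (I = 2 - 1*101 = 2 - 101 = -99)
p = I*√94 (p = √(5 - 99) = √(-94) = I*√94 ≈ 9.6954*I)
(-350 + k(22, -18))*p = (-350 + 4)*(I*√94) = -346*I*√94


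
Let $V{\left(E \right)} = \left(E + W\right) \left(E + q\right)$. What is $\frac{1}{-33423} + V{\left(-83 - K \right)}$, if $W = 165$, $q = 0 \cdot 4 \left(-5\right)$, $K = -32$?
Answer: $- \frac{194321323}{33423} \approx -5814.0$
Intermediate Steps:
$q = 0$ ($q = 0 \left(-5\right) = 0$)
$V{\left(E \right)} = E \left(165 + E\right)$ ($V{\left(E \right)} = \left(E + 165\right) \left(E + 0\right) = \left(165 + E\right) E = E \left(165 + E\right)$)
$\frac{1}{-33423} + V{\left(-83 - K \right)} = \frac{1}{-33423} + \left(-83 - -32\right) \left(165 - 51\right) = - \frac{1}{33423} + \left(-83 + 32\right) \left(165 + \left(-83 + 32\right)\right) = - \frac{1}{33423} - 51 \left(165 - 51\right) = - \frac{1}{33423} - 5814 = - \frac{194321323}{33423}$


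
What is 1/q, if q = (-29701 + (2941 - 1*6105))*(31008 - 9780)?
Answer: -1/697658220 ≈ -1.4334e-9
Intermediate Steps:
q = -697658220 (q = (-29701 + (2941 - 6105))*21228 = (-29701 - 3164)*21228 = -32865*21228 = -697658220)
1/q = 1/(-697658220) = -1/697658220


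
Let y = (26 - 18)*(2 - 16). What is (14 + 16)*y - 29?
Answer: -3389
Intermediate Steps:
y = -112 (y = 8*(-14) = -112)
(14 + 16)*y - 29 = (14 + 16)*(-112) - 29 = 30*(-112) - 29 = -3360 - 29 = -3389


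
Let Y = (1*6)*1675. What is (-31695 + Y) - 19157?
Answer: -40802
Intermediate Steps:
Y = 10050 (Y = 6*1675 = 10050)
(-31695 + Y) - 19157 = (-31695 + 10050) - 19157 = -21645 - 19157 = -40802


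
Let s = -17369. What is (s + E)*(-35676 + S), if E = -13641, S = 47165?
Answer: -356273890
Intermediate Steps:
(s + E)*(-35676 + S) = (-17369 - 13641)*(-35676 + 47165) = -31010*11489 = -356273890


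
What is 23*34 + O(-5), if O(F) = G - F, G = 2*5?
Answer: 797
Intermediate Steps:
G = 10
O(F) = 10 - F
23*34 + O(-5) = 23*34 + (10 - 1*(-5)) = 782 + (10 + 5) = 782 + 15 = 797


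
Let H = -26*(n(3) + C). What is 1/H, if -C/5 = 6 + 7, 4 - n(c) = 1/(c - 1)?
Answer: 1/1599 ≈ 0.00062539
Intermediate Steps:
n(c) = 4 - 1/(-1 + c) (n(c) = 4 - 1/(c - 1) = 4 - 1/(-1 + c))
C = -65 (C = -5*(6 + 7) = -5*13 = -65)
H = 1599 (H = -26*((-5 + 4*3)/(-1 + 3) - 65) = -26*((-5 + 12)/2 - 65) = -26*((½)*7 - 65) = -26*(7/2 - 65) = -26*(-123/2) = 1599)
1/H = 1/1599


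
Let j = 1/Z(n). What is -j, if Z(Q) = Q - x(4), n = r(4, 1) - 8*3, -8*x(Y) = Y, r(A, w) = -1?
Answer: 2/49 ≈ 0.040816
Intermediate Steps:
x(Y) = -Y/8
n = -25 (n = -1 - 8*3 = -1 - 4*6 = -1 - 24 = -25)
Z(Q) = ½ + Q (Z(Q) = Q - (-1)*4/8 = Q - 1*(-½) = Q + ½ = ½ + Q)
j = -2/49 (j = 1/(½ - 25) = 1/(-49/2) = -2/49 ≈ -0.040816)
-j = -1*(-2/49) = 2/49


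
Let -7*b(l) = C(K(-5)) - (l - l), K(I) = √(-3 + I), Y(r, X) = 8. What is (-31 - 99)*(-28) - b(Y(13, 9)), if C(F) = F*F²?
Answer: 3640 - 16*I*√2/7 ≈ 3640.0 - 3.2325*I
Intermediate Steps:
C(F) = F³
b(l) = 16*I*√2/7 (b(l) = -((√(-3 - 5))³ - (l - l))/7 = -((√(-8))³ - 1*0)/7 = -((2*I*√2)³ + 0)/7 = -(-16*I*√2 + 0)/7 = -(-16)*I*√2/7 = 16*I*√2/7)
(-31 - 99)*(-28) - b(Y(13, 9)) = (-31 - 99)*(-28) - 16*I*√2/7 = -130*(-28) - 16*I*√2/7 = 3640 - 16*I*√2/7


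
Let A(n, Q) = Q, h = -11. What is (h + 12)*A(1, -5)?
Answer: -5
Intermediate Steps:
(h + 12)*A(1, -5) = (-11 + 12)*(-5) = 1*(-5) = -5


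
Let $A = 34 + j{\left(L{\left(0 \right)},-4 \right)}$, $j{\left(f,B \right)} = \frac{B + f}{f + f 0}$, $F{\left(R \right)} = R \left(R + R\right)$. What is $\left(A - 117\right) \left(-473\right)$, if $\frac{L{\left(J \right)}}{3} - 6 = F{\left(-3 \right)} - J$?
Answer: $\frac{698621}{18} \approx 38812.0$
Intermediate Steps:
$F{\left(R \right)} = 2 R^{2}$ ($F{\left(R \right)} = R 2 R = 2 R^{2}$)
$L{\left(J \right)} = 72 - 3 J$ ($L{\left(J \right)} = 18 + 3 \left(2 \left(-3\right)^{2} - J\right) = 18 + 3 \left(2 \cdot 9 - J\right) = 18 + 3 \left(18 - J\right) = 18 - \left(-54 + 3 J\right) = 72 - 3 J$)
$j{\left(f,B \right)} = \frac{B + f}{f}$ ($j{\left(f,B \right)} = \frac{B + f}{f + 0} = \frac{B + f}{f}$)
$A = \frac{629}{18}$ ($A = 34 + \frac{-4 + \left(72 - 0\right)}{72 - 0} = 34 + \frac{-4 + \left(72 + 0\right)}{72 + 0} = 34 + \frac{-4 + 72}{72} = 34 + \frac{1}{72} \cdot 68 = 34 + \frac{17}{18} = \frac{629}{18} \approx 34.944$)
$\left(A - 117\right) \left(-473\right) = \left(\frac{629}{18} - 117\right) \left(-473\right) = \left(- \frac{1477}{18}\right) \left(-473\right) = \frac{698621}{18}$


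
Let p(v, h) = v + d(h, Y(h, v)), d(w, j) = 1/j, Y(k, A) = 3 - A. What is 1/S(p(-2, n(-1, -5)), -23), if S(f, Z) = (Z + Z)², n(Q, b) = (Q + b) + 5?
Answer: 1/2116 ≈ 0.00047259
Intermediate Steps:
n(Q, b) = 5 + Q + b
p(v, h) = v + 1/(3 - v)
S(f, Z) = 4*Z² (S(f, Z) = (2*Z)² = 4*Z²)
1/S(p(-2, n(-1, -5)), -23) = 1/(4*(-23)²) = 1/(4*529) = 1/2116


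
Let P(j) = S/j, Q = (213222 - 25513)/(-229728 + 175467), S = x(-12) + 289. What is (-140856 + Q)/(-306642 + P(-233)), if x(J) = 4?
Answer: 1780859804125/3876833362419 ≈ 0.45936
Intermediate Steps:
S = 293 (S = 4 + 289 = 293)
Q = -187709/54261 (Q = 187709/(-54261) = 187709*(-1/54261) = -187709/54261 ≈ -3.4594)
P(j) = 293/j
(-140856 + Q)/(-306642 + P(-233)) = (-140856 - 187709/54261)/(-306642 + 293/(-233)) = -7643175125/(54261*(-306642 + 293*(-1/233))) = -7643175125/(54261*(-306642 - 293/233)) = -7643175125/(54261*(-71447879/233)) = -7643175125/54261*(-233/71447879) = 1780859804125/3876833362419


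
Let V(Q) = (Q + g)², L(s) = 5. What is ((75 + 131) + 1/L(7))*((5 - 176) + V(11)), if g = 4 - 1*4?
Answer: -10310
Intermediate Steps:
g = 0 (g = 4 - 4 = 0)
V(Q) = Q² (V(Q) = (Q + 0)² = Q²)
((75 + 131) + 1/L(7))*((5 - 176) + V(11)) = ((75 + 131) + 1/5)*((5 - 176) + 11²) = (206 + ⅕)*(-171 + 121) = (1031/5)*(-50) = -10310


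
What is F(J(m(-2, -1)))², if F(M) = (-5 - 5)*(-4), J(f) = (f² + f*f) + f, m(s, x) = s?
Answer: 1600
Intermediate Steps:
J(f) = f + 2*f² (J(f) = (f² + f²) + f = 2*f² + f = f + 2*f²)
F(M) = 40 (F(M) = -10*(-4) = 40)
F(J(m(-2, -1)))² = 40² = 1600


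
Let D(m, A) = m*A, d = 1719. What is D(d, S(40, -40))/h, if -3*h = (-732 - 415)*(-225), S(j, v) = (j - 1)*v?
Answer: 178776/5735 ≈ 31.173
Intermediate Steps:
S(j, v) = v*(-1 + j) (S(j, v) = (-1 + j)*v = v*(-1 + j))
D(m, A) = A*m
h = -86025 (h = -(-732 - 415)*(-225)/3 = -(-1147)*(-225)/3 = -⅓*258075 = -86025)
D(d, S(40, -40))/h = (-40*(-1 + 40)*1719)/(-86025) = (-40*39*1719)*(-1/86025) = -1560*1719*(-1/86025) = -2681640*(-1/86025) = 178776/5735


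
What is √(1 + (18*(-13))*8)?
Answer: I*√1871 ≈ 43.255*I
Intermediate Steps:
√(1 + (18*(-13))*8) = √(1 - 234*8) = √(1 - 1872) = √(-1871) = I*√1871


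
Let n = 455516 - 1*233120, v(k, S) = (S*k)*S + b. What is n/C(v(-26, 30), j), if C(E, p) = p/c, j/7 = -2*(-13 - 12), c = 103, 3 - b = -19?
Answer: 11453394/175 ≈ 65448.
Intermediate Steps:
b = 22 (b = 3 - 1*(-19) = 3 + 19 = 22)
j = 350 (j = 7*(-2*(-13 - 12)) = 7*(-2*(-25)) = 7*50 = 350)
v(k, S) = 22 + k*S² (v(k, S) = (S*k)*S + 22 = k*S² + 22 = 22 + k*S²)
C(E, p) = p/103
n = 222396 (n = 455516 - 233120 = 222396)
n/C(v(-26, 30), j) = 222396/(((1/103)*350)) = 222396/(350/103) = 222396*(103/350) = 11453394/175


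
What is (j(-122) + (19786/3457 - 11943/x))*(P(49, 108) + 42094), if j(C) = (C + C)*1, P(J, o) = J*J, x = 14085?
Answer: -11512746371731/1082041 ≈ -1.0640e+7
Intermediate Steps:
P(J, o) = J**2
j(C) = 2*C (j(C) = (2*C)*1 = 2*C)
(j(-122) + (19786/3457 - 11943/x))*(P(49, 108) + 42094) = (2*(-122) + (19786/3457 - 11943/14085))*(49**2 + 42094) = (-244 + (19786*(1/3457) - 11943*1/14085))*(2401 + 42094) = (-244 + (19786/3457 - 1327/1565))*44495 = (-244 + 26377651/5410205)*44495 = -1293712369/5410205*44495 = -11512746371731/1082041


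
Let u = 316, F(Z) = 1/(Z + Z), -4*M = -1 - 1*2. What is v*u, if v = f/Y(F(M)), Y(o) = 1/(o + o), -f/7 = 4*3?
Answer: -35392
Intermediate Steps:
f = -84 (f = -28*3 = -7*12 = -84)
M = ¾ (M = -(-1 - 1*2)/4 = -(-1 - 2)/4 = -¼*(-3) = ¾ ≈ 0.75000)
F(Z) = 1/(2*Z)
Y(o) = 1/(2*o)
v = -112 (v = -84/(1/(2*((1/(2*(¾)))))) = -84/(1/(2*(((½)*(4/3))))) = -84/(1/(2*(⅔))) = -84/((½)*(3/2)) = -84/¾ = -84*4/3 = -112)
v*u = -112*316 = -35392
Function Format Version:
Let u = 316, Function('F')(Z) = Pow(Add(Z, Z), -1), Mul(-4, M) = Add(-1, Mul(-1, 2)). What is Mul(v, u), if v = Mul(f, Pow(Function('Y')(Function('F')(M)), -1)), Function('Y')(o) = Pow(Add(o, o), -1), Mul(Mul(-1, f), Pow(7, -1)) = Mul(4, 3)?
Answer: -35392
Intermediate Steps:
f = -84 (f = Mul(-7, Mul(4, 3)) = Mul(-7, 12) = -84)
M = Rational(3, 4) (M = Mul(Rational(-1, 4), Add(-1, Mul(-1, 2))) = Mul(Rational(-1, 4), Add(-1, -2)) = Mul(Rational(-1, 4), -3) = Rational(3, 4) ≈ 0.75000)
Function('F')(Z) = Mul(Rational(1, 2), Pow(Z, -1)) (Function('F')(Z) = Pow(Mul(2, Z), -1) = Mul(Rational(1, 2), Pow(Z, -1)))
Function('Y')(o) = Mul(Rational(1, 2), Pow(o, -1)) (Function('Y')(o) = Pow(Mul(2, o), -1) = Mul(Rational(1, 2), Pow(o, -1)))
v = -112 (v = Mul(-84, Pow(Mul(Rational(1, 2), Pow(Mul(Rational(1, 2), Pow(Rational(3, 4), -1)), -1)), -1)) = Mul(-84, Pow(Mul(Rational(1, 2), Pow(Mul(Rational(1, 2), Rational(4, 3)), -1)), -1)) = Mul(-84, Pow(Mul(Rational(1, 2), Pow(Rational(2, 3), -1)), -1)) = Mul(-84, Pow(Mul(Rational(1, 2), Rational(3, 2)), -1)) = Mul(-84, Pow(Rational(3, 4), -1)) = Mul(-84, Rational(4, 3)) = -112)
Mul(v, u) = Mul(-112, 316) = -35392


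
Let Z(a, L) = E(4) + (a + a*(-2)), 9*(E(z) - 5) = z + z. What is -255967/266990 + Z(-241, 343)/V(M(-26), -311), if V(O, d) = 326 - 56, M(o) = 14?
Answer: -2874803/64878570 ≈ -0.044311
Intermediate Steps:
E(z) = 5 + 2*z/9 (E(z) = 5 + (z + z)/9 = 5 + (2*z)/9 = 5 + 2*z/9)
Z(a, L) = 53/9 - a (Z(a, L) = (5 + (2/9)*4) + (a + a*(-2)) = (5 + 8/9) + (a - 2*a) = 53/9 - a)
V(O, d) = 270
-255967/266990 + Z(-241, 343)/V(M(-26), -311) = -255967/266990 + (53/9 - 1*(-241))/270 = -255967*1/266990 + (53/9 + 241)*(1/270) = -255967/266990 + (2222/9)*(1/270) = -255967/266990 + 1111/1215 = -2874803/64878570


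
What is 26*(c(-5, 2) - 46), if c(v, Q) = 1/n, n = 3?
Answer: -3562/3 ≈ -1187.3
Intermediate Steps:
c(v, Q) = 1/3
26*(c(-5, 2) - 46) = 26*(1/3 - 46) = 26*(-137/3) = -3562/3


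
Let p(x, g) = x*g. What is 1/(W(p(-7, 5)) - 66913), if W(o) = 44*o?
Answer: -1/68453 ≈ -1.4609e-5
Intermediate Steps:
p(x, g) = g*x
1/(W(p(-7, 5)) - 66913) = 1/(44*(5*(-7)) - 66913) = 1/(44*(-35) - 66913) = 1/(-1540 - 66913) = 1/(-68453) = -1/68453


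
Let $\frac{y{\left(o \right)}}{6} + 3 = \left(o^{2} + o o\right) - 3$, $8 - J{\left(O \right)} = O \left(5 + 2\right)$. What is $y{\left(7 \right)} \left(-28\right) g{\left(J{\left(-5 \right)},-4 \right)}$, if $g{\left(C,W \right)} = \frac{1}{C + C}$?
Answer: $- \frac{7728}{43} \approx -179.72$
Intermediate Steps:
$J{\left(O \right)} = 8 - 7 O$ ($J{\left(O \right)} = 8 - O \left(5 + 2\right) = 8 - O 7 = 8 - 7 O$)
$g{\left(C,W \right)} = \frac{1}{2 C}$
$y{\left(o \right)} = -36 + 12 o^{2}$ ($y{\left(o \right)} = -18 + 6 \left(\left(o^{2} + o o\right) - 3\right) = -18 + 6 \left(\left(o^{2} + o^{2}\right) - 3\right) = -18 + 6 \left(2 o^{2} - 3\right) = -18 + 6 \left(-3 + 2 o^{2}\right) = -18 + \left(-18 + 12 o^{2}\right) = -36 + 12 o^{2}$)
$y{\left(7 \right)} \left(-28\right) g{\left(J{\left(-5 \right)},-4 \right)} = \left(-36 + 12 \cdot 7^{2}\right) \left(-28\right) \frac{1}{2 \left(8 - -35\right)} = \left(-36 + 12 \cdot 49\right) \left(-28\right) \frac{1}{2 \left(8 + 35\right)} = \left(-36 + 588\right) \left(-28\right) \frac{1}{2 \cdot 43} = 552 \left(-28\right) \frac{1}{2} \cdot \frac{1}{43} = \left(-15456\right) \frac{1}{86} = - \frac{7728}{43}$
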